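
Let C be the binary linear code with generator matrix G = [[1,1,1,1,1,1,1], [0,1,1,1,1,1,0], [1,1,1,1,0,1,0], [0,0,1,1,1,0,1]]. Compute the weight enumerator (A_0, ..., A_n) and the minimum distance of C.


Weight distribution: A_0 = 1, A_2 = 4, A_3 = 3, A_4 = 3, A_5 = 4, A_7 = 1. Minimum distance d = 2.

Enumerate all 2^4 = 16 messages m ∈ F_2^4.
For each, compute codeword c = mG in F_2^7, then tally its weight.
  m = 0000 → c = 0000000, weight = 0.
  m = 1000 → c = 1111111, weight = 7.
  m = 0100 → c = 0111110, weight = 5.
  m = 1100 → c = 1000001, weight = 2.
  m = 0010 → c = 1111010, weight = 5.
  m = 1010 → c = 0000101, weight = 2.
  m = 0110 → c = 1000100, weight = 2.
  m = 1110 → c = 0111011, weight = 5.
  m = 0001 → c = 0011101, weight = 4.
  m = 1001 → c = 1100010, weight = 3.
  m = 0101 → c = 0100011, weight = 3.
  m = 1101 → c = 1011100, weight = 4.
  m = 0011 → c = 1100111, weight = 5.
  m = 1011 → c = 0011000, weight = 2.
  m = 0111 → c = 1011001, weight = 4.
  m = 1111 → c = 0100110, weight = 3.
Tally weights:
  weight 0: 1 codewords.
  weight 2: 4 codewords.
  weight 3: 3 codewords.
  weight 4: 3 codewords.
  weight 5: 4 codewords.
  weight 7: 1 codewords.
Minimum distance d = smallest w > 0 with A_w > 0 = 2.
Sanity: Σ A_w = 16 = 2^4 = 16 ✓.


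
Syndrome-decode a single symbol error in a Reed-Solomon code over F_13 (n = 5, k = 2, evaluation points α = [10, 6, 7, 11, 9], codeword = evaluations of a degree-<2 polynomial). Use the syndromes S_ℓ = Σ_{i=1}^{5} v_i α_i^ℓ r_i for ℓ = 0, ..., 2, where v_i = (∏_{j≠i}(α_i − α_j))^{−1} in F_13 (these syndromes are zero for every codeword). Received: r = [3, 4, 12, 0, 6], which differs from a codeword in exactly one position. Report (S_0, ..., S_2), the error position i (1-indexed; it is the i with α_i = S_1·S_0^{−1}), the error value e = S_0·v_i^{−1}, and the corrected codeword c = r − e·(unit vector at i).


S = (10, 8, 9), error at position 2, error magnitude e = 2, c = [3, 2, 12, 0, 6].

Step 1: column multipliers v_i = (∏_{j≠i}(α_i − α_j))^{−1} mod 13.
  i = 1 (α = 10): (10−6)(10−7)(10−11)(10−9) = 4·3·(−1)·1 = −12 ≡ 1, so v_1 = 1^{−1} = 1 (mod 13).
  i = 2 (α = 6): (6−10)(6−7)(6−11)(6−9) = (−4)·(−1)·(−5)·(−3) = 60 ≡ 8, so v_2 = 8^{−1} = 5 (mod 13).
  i = 3 (α = 7): (7−10)(7−6)(7−11)(7−9) = (−3)·1·(−4)·(−2) = −24 ≡ 2, so v_3 = 2^{−1} = 7 (mod 13).
  i = 4 (α = 11): (11−10)(11−6)(11−7)(11−9) = 1·5·4·2 = 40 ≡ 1, so v_4 = 1^{−1} = 1 (mod 13).
  i = 5 (α = 9): (9−10)(9−6)(9−7)(9−11) = (−1)·3·2·(−2) = 12 ≡ 12, so v_5 = 12^{−1} = 12 (mod 13).
  v = [1, 5, 7, 1, 12].
Step 2: syndromes of r = [3, 4, 12, 0, 6] (all sums mod 13).
  S_0 = Σ v_i r_i = 1·3 + 5·4 + 7·12 + 1·0 + 12·6 = 179 ≡ 10.
  S_1 = Σ v_i α_i r_i = 1·10·3 + 5·6·4 + 7·7·12 + 1·11·0 + 12·9·6 = 1386 ≡ 8.
  α_i^2 mod 13 = [9, 10, 10, 4, 3].
  S_2 = Σ v_i α_i^2 r_i = 1·9·3 + 5·10·4 + 7·10·12 + 1·4·0 + 12·3·6 = 1283 ≡ 9.
  S = (10, 8, 9) ≠ 0, so r is not a codeword (an error is present).
Step 3: locate the error. For a single error e at position i, S_ℓ = v_i·e·α_i^ℓ, so α_err = S_1/S_0.
  S_0^{−1} = 10^{−1} = 4 (mod 13), so α_err = 8·4 = 32 ≡ 6 = α_2. Error position i = 2.
  Consistency check: S_2/S_1 = 9·5 = 45 ≡ 6 = α_err ✓ (single-error assumption holds).
Step 4: error magnitude e = S_0/v_2 = S_0·∏_{j≠2}(α_2 − α_j) = 10·8 = 80 ≡ 2 (mod 13).
Step 5: correct position 2: c_2 = r_2 − e = 4 − 2 ≡ 2 (mod 13). Hence c = [3, 2, 12, 0, 6].
  Check: interpolating c through the α_i gives m(x) = 7 + 10·x (degree < 2) with m(α_i) = c_i for every i, so c is indeed a codeword.


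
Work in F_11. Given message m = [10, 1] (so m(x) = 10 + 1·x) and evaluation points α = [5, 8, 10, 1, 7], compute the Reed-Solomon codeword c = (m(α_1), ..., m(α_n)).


c = [4, 7, 9, 0, 6]

Message polynomial: m(x) = 10 + 1·x (mod 11).
For each evaluation point α_i, compute m(α_i) mod 11:
  α_1 = 5: Horner steps 1 → 4, so m(5) = 4.
  α_2 = 8: Horner steps 1 → 7, so m(8) = 7.
  α_3 = 10: Horner steps 1 → 9, so m(10) = 9.
  α_4 = 1: Horner steps 1 → 0, so m(1) = 0.
  α_5 = 7: Horner steps 1 → 6, so m(7) = 6.
Codeword c = [4, 7, 9, 0, 6] ∈ F_11^5.


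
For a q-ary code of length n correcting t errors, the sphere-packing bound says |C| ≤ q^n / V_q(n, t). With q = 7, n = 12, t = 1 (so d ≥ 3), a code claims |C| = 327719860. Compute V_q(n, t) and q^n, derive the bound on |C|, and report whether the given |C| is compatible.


V_q(n, t) = 73, q^n = 13841287201, Hamming bound = 189606673, |C| = 327719860 > bound (violated).

Step 1: Compute V_q(n, t) = Σ_{j=0}^1 C(n, j) (q−1)^j.
  j = 0: C(12,0)·(6)^0 = 1·1 = 1.
  j = 1: C(12,1)·(6)^1 = 12·6 = 72.
  V_q(n, t) = 1 + 72 = 73.
Step 2: q^n = 7^12 = 13841287201.
Step 3: Hamming bound ⌊q^n / V_q(n,t)⌋ = ⌊13841287201/73⌋ = 189606673.
Step 4: Compare |C| = 327719860 to 189606673: violated.
The claimed |C| lies above the Hamming bound, so no 7-ary code of length 12 with d ≥ 3 can have 327719860 codewords.


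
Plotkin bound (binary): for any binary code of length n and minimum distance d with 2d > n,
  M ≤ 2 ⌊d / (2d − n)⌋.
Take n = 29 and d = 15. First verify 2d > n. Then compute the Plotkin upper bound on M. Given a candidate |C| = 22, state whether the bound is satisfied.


Plotkin bound M ≤ 30; given |C| = 22 ≤ bound (satisfied).

Check applicability: 2d = 30, n = 29.
2d − n = 1 > 0, so Plotkin applies.
Compute d/(2d−n) = 15/1 ≈ 15.0000.
⌊d/(2d−n)⌋ = 15.
Plotkin bound: M ≤ 2·15 = 30.
Given |C| = 22, check: satisfied.
This |C| is below the Plotkin bound.


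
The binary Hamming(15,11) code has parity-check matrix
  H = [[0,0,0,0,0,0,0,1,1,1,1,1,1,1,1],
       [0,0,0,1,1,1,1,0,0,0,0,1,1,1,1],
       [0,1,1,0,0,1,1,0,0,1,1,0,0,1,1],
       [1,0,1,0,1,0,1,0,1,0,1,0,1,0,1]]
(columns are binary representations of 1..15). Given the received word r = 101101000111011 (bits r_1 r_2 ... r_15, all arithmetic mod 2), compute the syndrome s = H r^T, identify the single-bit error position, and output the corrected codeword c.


s = (1, 1, 0, 0)^T, error position = 12, corrected codeword c = 101101000110011

Compute s = H r^T mod 2 one row at a time:
  s_1 = 0 + 0 + 1 + 1 + 1 + 0 + 1 + 1 = 5 ≡ 1 (mod 2).
  s_2 = 1 + 0 + 1 + 0 + 1 + 0 + 1 + 1 = 5 ≡ 1 (mod 2).
  s_3 = 0 + 1 + 1 + 0 + 1 + 1 + 1 + 1 = 6 ≡ 0 (mod 2).
  s_4 = 1 + 1 + 0 + 0 + 0 + 1 + 0 + 1 = 4 ≡ 0 (mod 2).
s = (1, 1, 0, 0)^T — this equals column 12 of H (binary 1100), so error is at position 12.
Correct: flip bit 12 of r = 101101000111011 to get c = 101101000110011.


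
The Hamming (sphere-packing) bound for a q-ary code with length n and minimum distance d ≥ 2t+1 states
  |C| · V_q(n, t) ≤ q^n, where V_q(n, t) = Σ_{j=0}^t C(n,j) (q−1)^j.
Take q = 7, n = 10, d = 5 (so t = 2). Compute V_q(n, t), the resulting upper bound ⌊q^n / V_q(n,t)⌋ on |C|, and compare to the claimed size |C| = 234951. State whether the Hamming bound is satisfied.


V_q(n, t) = 1681, q^n = 282475249, Hamming bound = 168040, |C| = 234951 > bound (violated).

Step 1: Compute V_q(n, t) = Σ_{j=0}^2 C(n, j) (q−1)^j.
  j = 0: C(10,0)·(6)^0 = 1·1 = 1.
  j = 1: C(10,1)·(6)^1 = 10·6 = 60.
  j = 2: C(10,2)·(6)^2 = 45·36 = 1620.
  V_q(n, t) = 1 + 60 + 1620 = 1681.
Step 2: q^n = 7^10 = 282475249.
Step 3: Hamming bound ⌊q^n / V_q(n,t)⌋ = ⌊282475249/1681⌋ = 168040.
Step 4: Compare |C| = 234951 to 168040: violated.
The claimed |C| lies above the Hamming bound, so no 7-ary code of length 10 with d ≥ 5 can have 234951 codewords.


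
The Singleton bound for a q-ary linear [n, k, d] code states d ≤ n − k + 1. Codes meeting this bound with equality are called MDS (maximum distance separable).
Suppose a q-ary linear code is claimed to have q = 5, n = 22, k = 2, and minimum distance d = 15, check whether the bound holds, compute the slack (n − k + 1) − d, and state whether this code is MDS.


Singleton RHS = n − k + 1 = 21, slack = 6, bound satisfied, not MDS.

Singleton bound: d ≤ n − k + 1.
Here n = 22, k = 2, so n − k + 1 = 21.
Given d = 15, check d ≤ 21: YES.
Slack = (n − k + 1) − d = 6.
The code is NOT MDS (slack = 6 > 0).
Description: the claimed parameters are [22, 2, 15]_5; such a code would be non-MDS.


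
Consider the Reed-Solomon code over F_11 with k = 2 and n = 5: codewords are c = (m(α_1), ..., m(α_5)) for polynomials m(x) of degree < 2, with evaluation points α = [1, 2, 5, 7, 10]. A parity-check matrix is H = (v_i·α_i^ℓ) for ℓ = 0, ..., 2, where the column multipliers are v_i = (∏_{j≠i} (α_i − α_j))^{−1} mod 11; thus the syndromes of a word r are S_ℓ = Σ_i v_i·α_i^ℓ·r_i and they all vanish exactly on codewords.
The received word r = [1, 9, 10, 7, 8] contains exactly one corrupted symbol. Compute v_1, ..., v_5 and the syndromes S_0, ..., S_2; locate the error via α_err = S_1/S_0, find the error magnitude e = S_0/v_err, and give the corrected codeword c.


S = (1, 1, 1), error at position 1, error magnitude e = 7, c = [5, 9, 10, 7, 8].

Step 1: column multipliers v_i = (∏_{j≠i}(α_i − α_j))^{−1} mod 11.
  i = 1 (α = 1): (1−2)(1−5)(1−7)(1−10) = (−1)·(−4)·(−6)·(−9) = 216 ≡ 7, so v_1 = 7^{−1} = 8 (mod 11).
  i = 2 (α = 2): (2−1)(2−5)(2−7)(2−10) = 1·(−3)·(−5)·(−8) = −120 ≡ 1, so v_2 = 1^{−1} = 1 (mod 11).
  i = 3 (α = 5): (5−1)(5−2)(5−7)(5−10) = 4·3·(−2)·(−5) = 120 ≡ 10, so v_3 = 10^{−1} = 10 (mod 11).
  i = 4 (α = 7): (7−1)(7−2)(7−5)(7−10) = 6·5·2·(−3) = −180 ≡ 7, so v_4 = 7^{−1} = 8 (mod 11).
  i = 5 (α = 10): (10−1)(10−2)(10−5)(10−7) = 9·8·5·3 = 1080 ≡ 2, so v_5 = 2^{−1} = 6 (mod 11).
  v = [8, 1, 10, 8, 6].
Step 2: syndromes of r = [1, 9, 10, 7, 8] (all sums mod 11).
  S_0 = Σ v_i r_i = 8·1 + 1·9 + 10·10 + 8·7 + 6·8 = 221 ≡ 1.
  S_1 = Σ v_i α_i r_i = 8·1·1 + 1·2·9 + 10·5·10 + 8·7·7 + 6·10·8 = 1398 ≡ 1.
  α_i^2 mod 11 = [1, 4, 3, 5, 1].
  S_2 = Σ v_i α_i^2 r_i = 8·1·1 + 1·4·9 + 10·3·10 + 8·5·7 + 6·1·8 = 672 ≡ 1.
  S = (1, 1, 1) ≠ 0, so r is not a codeword (an error is present).
Step 3: locate the error. For a single error e at position i, S_ℓ = v_i·e·α_i^ℓ, so α_err = S_1/S_0.
  S_0^{−1} = 1^{−1} = 1 (mod 11), so α_err = 1·1 = 1 ≡ 1 = α_1. Error position i = 1.
  Consistency check: S_2/S_1 = 1·1 = 1 ≡ 1 = α_err ✓ (single-error assumption holds).
Step 4: error magnitude e = S_0/v_1 = S_0·∏_{j≠1}(α_1 − α_j) = 1·7 = 7 ≡ 7 (mod 11).
Step 5: correct position 1: c_1 = r_1 − e = 1 − 7 ≡ 5 (mod 11). Hence c = [5, 9, 10, 7, 8].
  Check: interpolating c through the α_i gives m(x) = 1 + 4·x (degree < 2) with m(α_i) = c_i for every i, so c is indeed a codeword.


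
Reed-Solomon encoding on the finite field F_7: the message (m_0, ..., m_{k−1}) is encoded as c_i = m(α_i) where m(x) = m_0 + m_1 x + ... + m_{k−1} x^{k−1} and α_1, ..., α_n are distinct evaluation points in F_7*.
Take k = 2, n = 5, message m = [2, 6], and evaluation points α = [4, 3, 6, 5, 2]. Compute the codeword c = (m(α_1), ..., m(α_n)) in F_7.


c = [5, 6, 3, 4, 0]

Message polynomial: m(x) = 2 + 6·x (mod 7).
For each evaluation point α_i, compute m(α_i) mod 7:
  α_1 = 4: Horner steps 6 → 5, so m(4) = 5.
  α_2 = 3: Horner steps 6 → 6, so m(3) = 6.
  α_3 = 6: Horner steps 6 → 3, so m(6) = 3.
  α_4 = 5: Horner steps 6 → 4, so m(5) = 4.
  α_5 = 2: Horner steps 6 → 0, so m(2) = 0.
Codeword c = [5, 6, 3, 4, 0] ∈ F_7^5.


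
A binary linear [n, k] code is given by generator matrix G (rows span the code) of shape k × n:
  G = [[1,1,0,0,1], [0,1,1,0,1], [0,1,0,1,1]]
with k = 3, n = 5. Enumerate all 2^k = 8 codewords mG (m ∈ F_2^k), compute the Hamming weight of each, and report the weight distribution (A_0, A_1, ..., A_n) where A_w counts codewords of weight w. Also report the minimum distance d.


Weight distribution: A_0 = 1, A_2 = 3, A_3 = 3, A_5 = 1. Minimum distance d = 2.

Enumerate all 2^3 = 8 messages m ∈ F_2^3.
For each, compute codeword c = mG in F_2^5, then tally its weight.
  m = 000 → c = 00000, weight = 0.
  m = 100 → c = 11001, weight = 3.
  m = 010 → c = 01101, weight = 3.
  m = 110 → c = 10100, weight = 2.
  m = 001 → c = 01011, weight = 3.
  m = 101 → c = 10010, weight = 2.
  m = 011 → c = 00110, weight = 2.
  m = 111 → c = 11111, weight = 5.
Tally weights:
  weight 0: 1 codewords.
  weight 2: 3 codewords.
  weight 3: 3 codewords.
  weight 5: 1 codewords.
Minimum distance d = smallest w > 0 with A_w > 0 = 2.
Sanity: Σ A_w = 8 = 2^3 = 8 ✓.


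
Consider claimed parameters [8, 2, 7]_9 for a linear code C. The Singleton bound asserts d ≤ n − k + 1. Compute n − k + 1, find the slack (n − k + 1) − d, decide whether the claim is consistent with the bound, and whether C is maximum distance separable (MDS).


Singleton RHS = n − k + 1 = 7, slack = 0, bound satisfied, MDS.

Singleton bound: d ≤ n − k + 1.
Here n = 8, k = 2, so n − k + 1 = 7.
Given d = 7, check d ≤ 7: YES.
Slack = (n − k + 1) − d = 0.
The code is MDS (slack = 0).
Description: the claimed parameters are [8, 2, 7]_9; such a code would be MDS (meets Singleton bound).


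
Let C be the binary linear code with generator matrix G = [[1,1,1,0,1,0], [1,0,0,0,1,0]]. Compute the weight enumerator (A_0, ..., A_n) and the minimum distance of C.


Weight distribution: A_0 = 1, A_2 = 2, A_4 = 1. Minimum distance d = 2.

Enumerate all 2^2 = 4 messages m ∈ F_2^2.
For each, compute codeword c = mG in F_2^6, then tally its weight.
  m = 00 → c = 000000, weight = 0.
  m = 10 → c = 111010, weight = 4.
  m = 01 → c = 100010, weight = 2.
  m = 11 → c = 011000, weight = 2.
Tally weights:
  weight 0: 1 codewords.
  weight 2: 2 codewords.
  weight 4: 1 codewords.
Minimum distance d = smallest w > 0 with A_w > 0 = 2.
Sanity: Σ A_w = 4 = 2^2 = 4 ✓.


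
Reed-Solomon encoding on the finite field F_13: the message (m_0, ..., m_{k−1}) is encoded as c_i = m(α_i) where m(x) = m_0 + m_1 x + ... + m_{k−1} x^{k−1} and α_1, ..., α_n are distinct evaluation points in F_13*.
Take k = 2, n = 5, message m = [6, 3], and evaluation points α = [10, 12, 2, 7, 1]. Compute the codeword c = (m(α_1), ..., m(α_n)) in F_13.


c = [10, 3, 12, 1, 9]

Message polynomial: m(x) = 6 + 3·x (mod 13).
For each evaluation point α_i, compute m(α_i) mod 13:
  α_1 = 10: Horner steps 3 → 10, so m(10) = 10.
  α_2 = 12: Horner steps 3 → 3, so m(12) = 3.
  α_3 = 2: Horner steps 3 → 12, so m(2) = 12.
  α_4 = 7: Horner steps 3 → 1, so m(7) = 1.
  α_5 = 1: Horner steps 3 → 9, so m(1) = 9.
Codeword c = [10, 3, 12, 1, 9] ∈ F_13^5.


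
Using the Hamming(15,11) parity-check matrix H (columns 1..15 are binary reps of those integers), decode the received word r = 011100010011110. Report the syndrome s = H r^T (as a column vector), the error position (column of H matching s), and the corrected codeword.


s = (1, 0, 0, 1)^T, error position = 9, corrected codeword c = 011100011011110

Compute s = H r^T mod 2 one row at a time:
  s_1 = 1 + 0 + 0 + 1 + 1 + 1 + 1 + 0 = 5 ≡ 1 (mod 2).
  s_2 = 1 + 0 + 0 + 0 + 1 + 1 + 1 + 0 = 4 ≡ 0 (mod 2).
  s_3 = 1 + 1 + 0 + 0 + 0 + 1 + 1 + 0 = 4 ≡ 0 (mod 2).
  s_4 = 0 + 1 + 0 + 0 + 0 + 1 + 1 + 0 = 3 ≡ 1 (mod 2).
s = (1, 0, 0, 1)^T — this equals column 9 of H (binary 1001), so error is at position 9.
Correct: flip bit 9 of r = 011100010011110 to get c = 011100011011110.


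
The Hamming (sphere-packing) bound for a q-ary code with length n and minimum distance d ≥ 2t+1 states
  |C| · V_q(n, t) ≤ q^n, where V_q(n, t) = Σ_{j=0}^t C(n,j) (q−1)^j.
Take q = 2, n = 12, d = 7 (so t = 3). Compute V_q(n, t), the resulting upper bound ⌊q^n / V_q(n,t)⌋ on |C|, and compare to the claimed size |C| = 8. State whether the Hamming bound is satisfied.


V_q(n, t) = 299, q^n = 4096, Hamming bound = 13, |C| = 8 ≤ bound (satisfied).

Step 1: Compute V_q(n, t) = Σ_{j=0}^3 C(n, j) (q−1)^j.
  j = 0: C(12,0)·(1)^0 = 1·1 = 1.
  j = 1: C(12,1)·(1)^1 = 12·1 = 12.
  j = 2: C(12,2)·(1)^2 = 66·1 = 66.
  j = 3: C(12,3)·(1)^3 = 220·1 = 220.
  V_q(n, t) = 1 + 12 + 66 + 220 = 299.
Step 2: q^n = 2^12 = 4096.
Step 3: Hamming bound ⌊q^n / V_q(n,t)⌋ = ⌊4096/299⌋ = 13.
Step 4: Compare |C| = 8 to 13: satisfied.
The claimed |C| lies below the Hamming bound.


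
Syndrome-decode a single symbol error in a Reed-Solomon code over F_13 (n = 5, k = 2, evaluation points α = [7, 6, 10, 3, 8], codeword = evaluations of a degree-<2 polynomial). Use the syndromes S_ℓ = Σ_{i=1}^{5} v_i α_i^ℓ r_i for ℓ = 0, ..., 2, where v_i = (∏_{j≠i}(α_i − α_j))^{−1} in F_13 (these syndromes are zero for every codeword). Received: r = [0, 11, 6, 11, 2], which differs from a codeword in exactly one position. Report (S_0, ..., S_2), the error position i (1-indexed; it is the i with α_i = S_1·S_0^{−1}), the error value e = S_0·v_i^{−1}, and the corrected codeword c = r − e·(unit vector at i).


S = (8, 11, 7), error at position 4, error magnitude e = 6, c = [0, 11, 6, 5, 2].

Step 1: column multipliers v_i = (∏_{j≠i}(α_i − α_j))^{−1} mod 13.
  i = 1 (α = 7): (7−6)(7−10)(7−3)(7−8) = 1·(−3)·4·(−1) = 12 ≡ 12, so v_1 = 12^{−1} = 12 (mod 13).
  i = 2 (α = 6): (6−7)(6−10)(6−3)(6−8) = (−1)·(−4)·3·(−2) = −24 ≡ 2, so v_2 = 2^{−1} = 7 (mod 13).
  i = 3 (α = 10): (10−7)(10−6)(10−3)(10−8) = 3·4·7·2 = 168 ≡ 12, so v_3 = 12^{−1} = 12 (mod 13).
  i = 4 (α = 3): (3−7)(3−6)(3−10)(3−8) = (−4)·(−3)·(−7)·(−5) = 420 ≡ 4, so v_4 = 4^{−1} = 10 (mod 13).
  i = 5 (α = 8): (8−7)(8−6)(8−10)(8−3) = 1·2·(−2)·5 = −20 ≡ 6, so v_5 = 6^{−1} = 11 (mod 13).
  v = [12, 7, 12, 10, 11].
Step 2: syndromes of r = [0, 11, 6, 11, 2] (all sums mod 13).
  S_0 = Σ v_i r_i = 12·0 + 7·11 + 12·6 + 10·11 + 11·2 = 281 ≡ 8.
  S_1 = Σ v_i α_i r_i = 12·7·0 + 7·6·11 + 12·10·6 + 10·3·11 + 11·8·2 = 1688 ≡ 11.
  α_i^2 mod 13 = [10, 10, 9, 9, 12].
  S_2 = Σ v_i α_i^2 r_i = 12·10·0 + 7·10·11 + 12·9·6 + 10·9·11 + 11·12·2 = 2672 ≡ 7.
  S = (8, 11, 7) ≠ 0, so r is not a codeword (an error is present).
Step 3: locate the error. For a single error e at position i, S_ℓ = v_i·e·α_i^ℓ, so α_err = S_1/S_0.
  S_0^{−1} = 8^{−1} = 5 (mod 13), so α_err = 11·5 = 55 ≡ 3 = α_4. Error position i = 4.
  Consistency check: S_2/S_1 = 7·6 = 42 ≡ 3 = α_err ✓ (single-error assumption holds).
Step 4: error magnitude e = S_0/v_4 = S_0·∏_{j≠4}(α_4 − α_j) = 8·4 = 32 ≡ 6 (mod 13).
Step 5: correct position 4: c_4 = r_4 − e = 11 − 6 ≡ 5 (mod 13). Hence c = [0, 11, 6, 5, 2].
  Check: interpolating c through the α_i gives m(x) = 12 + 2·x (degree < 2) with m(α_i) = c_i for every i, so c is indeed a codeword.


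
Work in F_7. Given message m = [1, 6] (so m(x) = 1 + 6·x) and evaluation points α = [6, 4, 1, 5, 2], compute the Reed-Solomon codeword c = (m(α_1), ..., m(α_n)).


c = [2, 4, 0, 3, 6]

Message polynomial: m(x) = 1 + 6·x (mod 7).
For each evaluation point α_i, compute m(α_i) mod 7:
  α_1 = 6: Horner steps 6 → 2, so m(6) = 2.
  α_2 = 4: Horner steps 6 → 4, so m(4) = 4.
  α_3 = 1: Horner steps 6 → 0, so m(1) = 0.
  α_4 = 5: Horner steps 6 → 3, so m(5) = 3.
  α_5 = 2: Horner steps 6 → 6, so m(2) = 6.
Codeword c = [2, 4, 0, 3, 6] ∈ F_7^5.


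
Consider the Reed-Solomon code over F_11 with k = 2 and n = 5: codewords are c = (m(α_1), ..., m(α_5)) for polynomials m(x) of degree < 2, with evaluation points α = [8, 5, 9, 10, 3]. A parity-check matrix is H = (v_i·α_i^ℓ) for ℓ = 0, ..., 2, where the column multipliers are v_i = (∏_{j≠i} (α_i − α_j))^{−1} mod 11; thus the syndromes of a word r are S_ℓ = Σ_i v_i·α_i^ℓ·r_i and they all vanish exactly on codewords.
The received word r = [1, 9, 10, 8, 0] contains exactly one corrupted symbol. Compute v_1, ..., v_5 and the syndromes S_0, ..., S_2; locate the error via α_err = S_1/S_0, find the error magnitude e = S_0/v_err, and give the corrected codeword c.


S = (2, 10, 6), error at position 2, error magnitude e = 2, c = [1, 7, 10, 8, 0].

Step 1: column multipliers v_i = (∏_{j≠i}(α_i − α_j))^{−1} mod 11.
  i = 1 (α = 8): (8−5)(8−9)(8−10)(8−3) = 3·(−1)·(−2)·5 = 30 ≡ 8, so v_1 = 8^{−1} = 7 (mod 11).
  i = 2 (α = 5): (5−8)(5−9)(5−10)(5−3) = (−3)·(−4)·(−5)·2 = −120 ≡ 1, so v_2 = 1^{−1} = 1 (mod 11).
  i = 3 (α = 9): (9−8)(9−5)(9−10)(9−3) = 1·4·(−1)·6 = −24 ≡ 9, so v_3 = 9^{−1} = 5 (mod 11).
  i = 4 (α = 10): (10−8)(10−5)(10−9)(10−3) = 2·5·1·7 = 70 ≡ 4, so v_4 = 4^{−1} = 3 (mod 11).
  i = 5 (α = 3): (3−8)(3−5)(3−9)(3−10) = (−5)·(−2)·(−6)·(−7) = 420 ≡ 2, so v_5 = 2^{−1} = 6 (mod 11).
  v = [7, 1, 5, 3, 6].
Step 2: syndromes of r = [1, 9, 10, 8, 0] (all sums mod 11).
  S_0 = Σ v_i r_i = 7·1 + 1·9 + 5·10 + 3·8 + 6·0 = 90 ≡ 2.
  S_1 = Σ v_i α_i r_i = 7·8·1 + 1·5·9 + 5·9·10 + 3·10·8 + 6·3·0 = 791 ≡ 10.
  α_i^2 mod 11 = [9, 3, 4, 1, 9].
  S_2 = Σ v_i α_i^2 r_i = 7·9·1 + 1·3·9 + 5·4·10 + 3·1·8 + 6·9·0 = 314 ≡ 6.
  S = (2, 10, 6) ≠ 0, so r is not a codeword (an error is present).
Step 3: locate the error. For a single error e at position i, S_ℓ = v_i·e·α_i^ℓ, so α_err = S_1/S_0.
  S_0^{−1} = 2^{−1} = 6 (mod 11), so α_err = 10·6 = 60 ≡ 5 = α_2. Error position i = 2.
  Consistency check: S_2/S_1 = 6·10 = 60 ≡ 5 = α_err ✓ (single-error assumption holds).
Step 4: error magnitude e = S_0/v_2 = S_0·∏_{j≠2}(α_2 − α_j) = 2·1 = 2 ≡ 2 (mod 11).
Step 5: correct position 2: c_2 = r_2 − e = 9 − 2 ≡ 7 (mod 11). Hence c = [1, 7, 10, 8, 0].
  Check: interpolating c through the α_i gives m(x) = 6 + 9·x (degree < 2) with m(α_i) = c_i for every i, so c is indeed a codeword.


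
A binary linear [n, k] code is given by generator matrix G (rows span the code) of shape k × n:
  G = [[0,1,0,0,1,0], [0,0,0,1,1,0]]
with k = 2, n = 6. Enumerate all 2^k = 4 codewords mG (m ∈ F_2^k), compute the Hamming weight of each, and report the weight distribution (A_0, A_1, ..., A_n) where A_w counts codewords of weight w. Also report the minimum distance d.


Weight distribution: A_0 = 1, A_2 = 3. Minimum distance d = 2.

Enumerate all 2^2 = 4 messages m ∈ F_2^2.
For each, compute codeword c = mG in F_2^6, then tally its weight.
  m = 00 → c = 000000, weight = 0.
  m = 10 → c = 010010, weight = 2.
  m = 01 → c = 000110, weight = 2.
  m = 11 → c = 010100, weight = 2.
Tally weights:
  weight 0: 1 codewords.
  weight 2: 3 codewords.
Minimum distance d = smallest w > 0 with A_w > 0 = 2.
Sanity: Σ A_w = 4 = 2^2 = 4 ✓.


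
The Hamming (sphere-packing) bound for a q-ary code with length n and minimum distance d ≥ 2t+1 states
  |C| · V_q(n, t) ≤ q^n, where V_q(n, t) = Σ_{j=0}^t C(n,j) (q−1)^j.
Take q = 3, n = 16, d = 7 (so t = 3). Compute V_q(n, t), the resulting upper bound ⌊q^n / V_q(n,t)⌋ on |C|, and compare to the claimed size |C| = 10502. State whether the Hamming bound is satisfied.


V_q(n, t) = 4993, q^n = 43046721, Hamming bound = 8621, |C| = 10502 > bound (violated).

Step 1: Compute V_q(n, t) = Σ_{j=0}^3 C(n, j) (q−1)^j.
  j = 0: C(16,0)·(2)^0 = 1·1 = 1.
  j = 1: C(16,1)·(2)^1 = 16·2 = 32.
  j = 2: C(16,2)·(2)^2 = 120·4 = 480.
  j = 3: C(16,3)·(2)^3 = 560·8 = 4480.
  V_q(n, t) = 1 + 32 + 480 + 4480 = 4993.
Step 2: q^n = 3^16 = 43046721.
Step 3: Hamming bound ⌊q^n / V_q(n,t)⌋ = ⌊43046721/4993⌋ = 8621.
Step 4: Compare |C| = 10502 to 8621: violated.
The claimed |C| lies above the Hamming bound, so no 3-ary code of length 16 with d ≥ 7 can have 10502 codewords.


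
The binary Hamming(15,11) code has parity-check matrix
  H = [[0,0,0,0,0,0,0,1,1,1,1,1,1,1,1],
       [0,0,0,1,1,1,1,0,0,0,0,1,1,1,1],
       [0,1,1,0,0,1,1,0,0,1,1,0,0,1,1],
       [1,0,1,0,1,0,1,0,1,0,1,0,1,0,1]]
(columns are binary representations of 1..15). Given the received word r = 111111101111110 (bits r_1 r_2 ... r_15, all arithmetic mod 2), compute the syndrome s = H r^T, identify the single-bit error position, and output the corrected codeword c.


s = (0, 1, 1, 1)^T, error position = 7, corrected codeword c = 111111001111110

Compute s = H r^T mod 2 one row at a time:
  s_1 = 0 + 1 + 1 + 1 + 1 + 1 + 1 + 0 = 6 ≡ 0 (mod 2).
  s_2 = 1 + 1 + 1 + 1 + 1 + 1 + 1 + 0 = 7 ≡ 1 (mod 2).
  s_3 = 1 + 1 + 1 + 1 + 1 + 1 + 1 + 0 = 7 ≡ 1 (mod 2).
  s_4 = 1 + 1 + 1 + 1 + 1 + 1 + 1 + 0 = 7 ≡ 1 (mod 2).
s = (0, 1, 1, 1)^T — this equals column 7 of H (binary 0111), so error is at position 7.
Correct: flip bit 7 of r = 111111101111110 to get c = 111111001111110.


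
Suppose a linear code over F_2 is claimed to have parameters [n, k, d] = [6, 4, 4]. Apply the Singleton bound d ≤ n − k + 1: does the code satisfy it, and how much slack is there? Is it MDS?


Singleton RHS = n − k + 1 = 3, slack = -1, bound violated (no such code; not MDS).

Singleton bound: d ≤ n − k + 1.
Here n = 6, k = 4, so n − k + 1 = 3.
Given d = 4, check d ≤ 3: NO.
Slack = (n − k + 1) − d = -1.
The slack is negative: d = 4 exceeds n − k + 1 = 3 by 1, so the Singleton bound is violated and no linear [6, 4, 4]_2 code can exist. In particular it is not MDS (MDS requires d = n − k + 1 exactly).
Description: the claimed parameters are [6, 4, 4]_2; such a code would be impossible (violates the Singleton bound).


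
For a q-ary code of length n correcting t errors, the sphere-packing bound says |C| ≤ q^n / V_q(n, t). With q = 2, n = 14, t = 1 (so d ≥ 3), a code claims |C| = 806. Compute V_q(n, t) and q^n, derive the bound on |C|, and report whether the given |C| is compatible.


V_q(n, t) = 15, q^n = 16384, Hamming bound = 1092, |C| = 806 ≤ bound (satisfied).

Step 1: Compute V_q(n, t) = Σ_{j=0}^1 C(n, j) (q−1)^j.
  j = 0: C(14,0)·(1)^0 = 1·1 = 1.
  j = 1: C(14,1)·(1)^1 = 14·1 = 14.
  V_q(n, t) = 1 + 14 = 15.
Step 2: q^n = 2^14 = 16384.
Step 3: Hamming bound ⌊q^n / V_q(n,t)⌋ = ⌊16384/15⌋ = 1092.
Step 4: Compare |C| = 806 to 1092: satisfied.
The claimed |C| lies below the Hamming bound.


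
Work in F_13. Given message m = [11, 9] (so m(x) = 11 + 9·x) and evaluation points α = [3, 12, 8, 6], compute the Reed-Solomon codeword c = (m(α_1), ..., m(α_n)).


c = [12, 2, 5, 0]

Message polynomial: m(x) = 11 + 9·x (mod 13).
For each evaluation point α_i, compute m(α_i) mod 13:
  α_1 = 3: Horner steps 9 → 12, so m(3) = 12.
  α_2 = 12: Horner steps 9 → 2, so m(12) = 2.
  α_3 = 8: Horner steps 9 → 5, so m(8) = 5.
  α_4 = 6: Horner steps 9 → 0, so m(6) = 0.
Codeword c = [12, 2, 5, 0] ∈ F_13^4.


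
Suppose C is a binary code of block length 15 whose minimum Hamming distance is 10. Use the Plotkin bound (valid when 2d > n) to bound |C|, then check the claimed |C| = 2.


Plotkin bound M ≤ 4; given |C| = 2 ≤ bound (satisfied).

Check applicability: 2d = 20, n = 15.
2d − n = 5 > 0, so Plotkin applies.
Compute d/(2d−n) = 10/5 ≈ 2.0000.
⌊d/(2d−n)⌋ = 2.
Plotkin bound: M ≤ 2·2 = 4.
Given |C| = 2, check: satisfied.
This |C| is below the Plotkin bound.


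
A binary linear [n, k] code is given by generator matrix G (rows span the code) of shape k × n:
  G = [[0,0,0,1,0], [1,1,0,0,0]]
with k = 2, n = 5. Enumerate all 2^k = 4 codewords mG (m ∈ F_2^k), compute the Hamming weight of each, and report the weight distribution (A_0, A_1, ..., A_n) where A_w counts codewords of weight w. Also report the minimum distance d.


Weight distribution: A_0 = 1, A_1 = 1, A_2 = 1, A_3 = 1. Minimum distance d = 1.

Enumerate all 2^2 = 4 messages m ∈ F_2^2.
For each, compute codeword c = mG in F_2^5, then tally its weight.
  m = 00 → c = 00000, weight = 0.
  m = 10 → c = 00010, weight = 1.
  m = 01 → c = 11000, weight = 2.
  m = 11 → c = 11010, weight = 3.
Tally weights:
  weight 0: 1 codewords.
  weight 1: 1 codewords.
  weight 2: 1 codewords.
  weight 3: 1 codewords.
Minimum distance d = smallest w > 0 with A_w > 0 = 1.
Sanity: Σ A_w = 4 = 2^2 = 4 ✓.


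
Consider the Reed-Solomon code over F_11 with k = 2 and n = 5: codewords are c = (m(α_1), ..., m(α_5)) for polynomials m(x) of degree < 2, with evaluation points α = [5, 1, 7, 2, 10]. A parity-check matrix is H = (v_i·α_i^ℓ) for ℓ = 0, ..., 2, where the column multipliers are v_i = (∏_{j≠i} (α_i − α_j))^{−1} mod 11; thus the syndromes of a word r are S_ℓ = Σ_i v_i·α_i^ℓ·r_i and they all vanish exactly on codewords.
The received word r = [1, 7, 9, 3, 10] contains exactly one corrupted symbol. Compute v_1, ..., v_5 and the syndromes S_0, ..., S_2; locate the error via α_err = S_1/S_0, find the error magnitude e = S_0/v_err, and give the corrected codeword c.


S = (3, 6, 1), error at position 4, error magnitude e = 3, c = [1, 7, 9, 0, 10].

Step 1: column multipliers v_i = (∏_{j≠i}(α_i − α_j))^{−1} mod 11.
  i = 1 (α = 5): (5−1)(5−7)(5−2)(5−10) = 4·(−2)·3·(−5) = 120 ≡ 10, so v_1 = 10^{−1} = 10 (mod 11).
  i = 2 (α = 1): (1−5)(1−7)(1−2)(1−10) = (−4)·(−6)·(−1)·(−9) = 216 ≡ 7, so v_2 = 7^{−1} = 8 (mod 11).
  i = 3 (α = 7): (7−5)(7−1)(7−2)(7−10) = 2·6·5·(−3) = −180 ≡ 7, so v_3 = 7^{−1} = 8 (mod 11).
  i = 4 (α = 2): (2−5)(2−1)(2−7)(2−10) = (−3)·1·(−5)·(−8) = −120 ≡ 1, so v_4 = 1^{−1} = 1 (mod 11).
  i = 5 (α = 10): (10−5)(10−1)(10−7)(10−2) = 5·9·3·8 = 1080 ≡ 2, so v_5 = 2^{−1} = 6 (mod 11).
  v = [10, 8, 8, 1, 6].
Step 2: syndromes of r = [1, 7, 9, 3, 10] (all sums mod 11).
  S_0 = Σ v_i r_i = 10·1 + 8·7 + 8·9 + 1·3 + 6·10 = 201 ≡ 3.
  S_1 = Σ v_i α_i r_i = 10·5·1 + 8·1·7 + 8·7·9 + 1·2·3 + 6·10·10 = 1216 ≡ 6.
  α_i^2 mod 11 = [3, 1, 5, 4, 1].
  S_2 = Σ v_i α_i^2 r_i = 10·3·1 + 8·1·7 + 8·5·9 + 1·4·3 + 6·1·10 = 518 ≡ 1.
  S = (3, 6, 1) ≠ 0, so r is not a codeword (an error is present).
Step 3: locate the error. For a single error e at position i, S_ℓ = v_i·e·α_i^ℓ, so α_err = S_1/S_0.
  S_0^{−1} = 3^{−1} = 4 (mod 11), so α_err = 6·4 = 24 ≡ 2 = α_4. Error position i = 4.
  Consistency check: S_2/S_1 = 1·2 = 2 ≡ 2 = α_err ✓ (single-error assumption holds).
Step 4: error magnitude e = S_0/v_4 = S_0·∏_{j≠4}(α_4 − α_j) = 3·1 = 3 ≡ 3 (mod 11).
Step 5: correct position 4: c_4 = r_4 − e = 3 − 3 ≡ 0 (mod 11). Hence c = [1, 7, 9, 0, 10].
  Check: interpolating c through the α_i gives m(x) = 3 + 4·x (degree < 2) with m(α_i) = c_i for every i, so c is indeed a codeword.


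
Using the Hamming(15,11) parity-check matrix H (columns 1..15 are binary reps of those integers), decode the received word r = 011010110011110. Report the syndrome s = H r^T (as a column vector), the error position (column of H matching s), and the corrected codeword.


s = (1, 1, 1, 1)^T, error position = 15, corrected codeword c = 011010110011111

Compute s = H r^T mod 2 one row at a time:
  s_1 = 1 + 0 + 0 + 1 + 1 + 1 + 1 + 0 = 5 ≡ 1 (mod 2).
  s_2 = 0 + 1 + 0 + 1 + 1 + 1 + 1 + 0 = 5 ≡ 1 (mod 2).
  s_3 = 1 + 1 + 0 + 1 + 0 + 1 + 1 + 0 = 5 ≡ 1 (mod 2).
  s_4 = 0 + 1 + 1 + 1 + 0 + 1 + 1 + 0 = 5 ≡ 1 (mod 2).
s = (1, 1, 1, 1)^T — this equals column 15 of H (binary 1111), so error is at position 15.
Correct: flip bit 15 of r = 011010110011110 to get c = 011010110011111.


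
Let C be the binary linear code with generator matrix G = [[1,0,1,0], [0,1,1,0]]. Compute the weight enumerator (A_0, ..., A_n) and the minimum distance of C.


Weight distribution: A_0 = 1, A_2 = 3. Minimum distance d = 2.

Enumerate all 2^2 = 4 messages m ∈ F_2^2.
For each, compute codeword c = mG in F_2^4, then tally its weight.
  m = 00 → c = 0000, weight = 0.
  m = 10 → c = 1010, weight = 2.
  m = 01 → c = 0110, weight = 2.
  m = 11 → c = 1100, weight = 2.
Tally weights:
  weight 0: 1 codewords.
  weight 2: 3 codewords.
Minimum distance d = smallest w > 0 with A_w > 0 = 2.
Sanity: Σ A_w = 4 = 2^2 = 4 ✓.


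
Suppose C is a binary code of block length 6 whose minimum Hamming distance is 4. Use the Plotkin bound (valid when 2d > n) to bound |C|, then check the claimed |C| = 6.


Plotkin bound M ≤ 4; given |C| = 6 > bound (violated).

Check applicability: 2d = 8, n = 6.
2d − n = 2 > 0, so Plotkin applies.
Compute d/(2d−n) = 4/2 ≈ 2.0000.
⌊d/(2d−n)⌋ = 2.
Plotkin bound: M ≤ 2·2 = 4.
Given |C| = 6, check: VIOLATED.
This |C| is above the Plotkin bound, so no binary code with n = 6, d = 4 and 6 codewords exists.


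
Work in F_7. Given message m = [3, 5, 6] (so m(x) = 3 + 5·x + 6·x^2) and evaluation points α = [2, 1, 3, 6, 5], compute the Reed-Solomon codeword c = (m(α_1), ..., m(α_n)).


c = [2, 0, 2, 4, 3]

Message polynomial: m(x) = 3 + 5·x + 6·x^2 (mod 7).
For each evaluation point α_i, compute m(α_i) mod 7:
  α_1 = 2: Horner steps 6 → 3 → 2, so m(2) = 2.
  α_2 = 1: Horner steps 6 → 4 → 0, so m(1) = 0.
  α_3 = 3: Horner steps 6 → 2 → 2, so m(3) = 2.
  α_4 = 6: Horner steps 6 → 6 → 4, so m(6) = 4.
  α_5 = 5: Horner steps 6 → 0 → 3, so m(5) = 3.
Codeword c = [2, 0, 2, 4, 3] ∈ F_7^5.


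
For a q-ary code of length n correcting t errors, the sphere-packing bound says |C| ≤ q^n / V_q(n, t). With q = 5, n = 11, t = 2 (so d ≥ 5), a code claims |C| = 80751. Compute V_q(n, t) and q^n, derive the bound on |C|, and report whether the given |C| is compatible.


V_q(n, t) = 925, q^n = 48828125, Hamming bound = 52787, |C| = 80751 > bound (violated).

Step 1: Compute V_q(n, t) = Σ_{j=0}^2 C(n, j) (q−1)^j.
  j = 0: C(11,0)·(4)^0 = 1·1 = 1.
  j = 1: C(11,1)·(4)^1 = 11·4 = 44.
  j = 2: C(11,2)·(4)^2 = 55·16 = 880.
  V_q(n, t) = 1 + 44 + 880 = 925.
Step 2: q^n = 5^11 = 48828125.
Step 3: Hamming bound ⌊q^n / V_q(n,t)⌋ = ⌊48828125/925⌋ = 52787.
Step 4: Compare |C| = 80751 to 52787: violated.
The claimed |C| lies above the Hamming bound, so no 5-ary code of length 11 with d ≥ 5 can have 80751 codewords.


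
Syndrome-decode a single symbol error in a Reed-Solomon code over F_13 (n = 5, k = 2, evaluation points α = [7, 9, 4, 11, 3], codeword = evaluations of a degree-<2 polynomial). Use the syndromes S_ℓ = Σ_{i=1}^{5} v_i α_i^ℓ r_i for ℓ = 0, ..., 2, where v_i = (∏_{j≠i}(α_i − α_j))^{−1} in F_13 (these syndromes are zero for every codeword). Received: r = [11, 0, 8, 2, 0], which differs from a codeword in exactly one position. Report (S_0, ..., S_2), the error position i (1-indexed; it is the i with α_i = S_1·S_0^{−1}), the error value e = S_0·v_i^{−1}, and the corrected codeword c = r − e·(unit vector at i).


S = (11, 7, 8), error at position 5, error magnitude e = 6, c = [11, 0, 8, 2, 7].

Step 1: column multipliers v_i = (∏_{j≠i}(α_i − α_j))^{−1} mod 13.
  i = 1 (α = 7): (7−9)(7−4)(7−11)(7−3) = (−2)·3·(−4)·4 = 96 ≡ 5, so v_1 = 5^{−1} = 8 (mod 13).
  i = 2 (α = 9): (9−7)(9−4)(9−11)(9−3) = 2·5·(−2)·6 = −120 ≡ 10, so v_2 = 10^{−1} = 4 (mod 13).
  i = 3 (α = 4): (4−7)(4−9)(4−11)(4−3) = (−3)·(−5)·(−7)·1 = −105 ≡ 12, so v_3 = 12^{−1} = 12 (mod 13).
  i = 4 (α = 11): (11−7)(11−9)(11−4)(11−3) = 4·2·7·8 = 448 ≡ 6, so v_4 = 6^{−1} = 11 (mod 13).
  i = 5 (α = 3): (3−7)(3−9)(3−4)(3−11) = (−4)·(−6)·(−1)·(−8) = 192 ≡ 10, so v_5 = 10^{−1} = 4 (mod 13).
  v = [8, 4, 12, 11, 4].
Step 2: syndromes of r = [11, 0, 8, 2, 0] (all sums mod 13).
  S_0 = Σ v_i r_i = 8·11 + 4·0 + 12·8 + 11·2 + 4·0 = 206 ≡ 11.
  S_1 = Σ v_i α_i r_i = 8·7·11 + 4·9·0 + 12·4·8 + 11·11·2 + 4·3·0 = 1242 ≡ 7.
  α_i^2 mod 13 = [10, 3, 3, 4, 9].
  S_2 = Σ v_i α_i^2 r_i = 8·10·11 + 4·3·0 + 12·3·8 + 11·4·2 + 4·9·0 = 1256 ≡ 8.
  S = (11, 7, 8) ≠ 0, so r is not a codeword (an error is present).
Step 3: locate the error. For a single error e at position i, S_ℓ = v_i·e·α_i^ℓ, so α_err = S_1/S_0.
  S_0^{−1} = 11^{−1} = 6 (mod 13), so α_err = 7·6 = 42 ≡ 3 = α_5. Error position i = 5.
  Consistency check: S_2/S_1 = 8·2 = 16 ≡ 3 = α_err ✓ (single-error assumption holds).
Step 4: error magnitude e = S_0/v_5 = S_0·∏_{j≠5}(α_5 − α_j) = 11·10 = 110 ≡ 6 (mod 13).
Step 5: correct position 5: c_5 = r_5 − e = 0 − 6 ≡ 7 (mod 13). Hence c = [11, 0, 8, 2, 7].
  Check: interpolating c through the α_i gives m(x) = 4 + 1·x (degree < 2) with m(α_i) = c_i for every i, so c is indeed a codeword.


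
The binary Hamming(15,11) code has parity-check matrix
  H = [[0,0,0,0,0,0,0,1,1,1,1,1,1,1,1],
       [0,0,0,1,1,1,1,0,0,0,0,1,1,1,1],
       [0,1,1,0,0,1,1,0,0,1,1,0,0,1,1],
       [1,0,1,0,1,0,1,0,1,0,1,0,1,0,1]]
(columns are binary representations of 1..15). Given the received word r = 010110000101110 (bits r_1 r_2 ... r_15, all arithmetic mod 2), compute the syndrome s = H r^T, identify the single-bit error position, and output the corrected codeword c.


s = (0, 1, 1, 0)^T, error position = 6, corrected codeword c = 010111000101110

Compute s = H r^T mod 2 one row at a time:
  s_1 = 0 + 0 + 1 + 0 + 1 + 1 + 1 + 0 = 4 ≡ 0 (mod 2).
  s_2 = 1 + 1 + 0 + 0 + 1 + 1 + 1 + 0 = 5 ≡ 1 (mod 2).
  s_3 = 1 + 0 + 0 + 0 + 1 + 0 + 1 + 0 = 3 ≡ 1 (mod 2).
  s_4 = 0 + 0 + 1 + 0 + 0 + 0 + 1 + 0 = 2 ≡ 0 (mod 2).
s = (0, 1, 1, 0)^T — this equals column 6 of H (binary 0110), so error is at position 6.
Correct: flip bit 6 of r = 010110000101110 to get c = 010111000101110.


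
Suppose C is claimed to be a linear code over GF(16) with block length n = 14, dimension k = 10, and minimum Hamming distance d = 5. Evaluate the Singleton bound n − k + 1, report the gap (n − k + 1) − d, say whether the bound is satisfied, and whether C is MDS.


Singleton RHS = n − k + 1 = 5, slack = 0, bound satisfied, MDS.

Singleton bound: d ≤ n − k + 1.
Here n = 14, k = 10, so n − k + 1 = 5.
Given d = 5, check d ≤ 5: YES.
Slack = (n − k + 1) − d = 0.
The code is MDS (slack = 0).
Description: the claimed parameters are [14, 10, 5]_16; such a code would be MDS (meets Singleton bound).


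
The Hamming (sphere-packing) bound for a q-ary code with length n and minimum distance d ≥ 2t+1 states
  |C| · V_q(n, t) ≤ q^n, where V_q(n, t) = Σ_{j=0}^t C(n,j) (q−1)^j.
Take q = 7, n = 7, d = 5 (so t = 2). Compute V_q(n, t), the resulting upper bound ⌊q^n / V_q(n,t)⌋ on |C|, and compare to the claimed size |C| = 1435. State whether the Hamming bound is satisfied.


V_q(n, t) = 799, q^n = 823543, Hamming bound = 1030, |C| = 1435 > bound (violated).

Step 1: Compute V_q(n, t) = Σ_{j=0}^2 C(n, j) (q−1)^j.
  j = 0: C(7,0)·(6)^0 = 1·1 = 1.
  j = 1: C(7,1)·(6)^1 = 7·6 = 42.
  j = 2: C(7,2)·(6)^2 = 21·36 = 756.
  V_q(n, t) = 1 + 42 + 756 = 799.
Step 2: q^n = 7^7 = 823543.
Step 3: Hamming bound ⌊q^n / V_q(n,t)⌋ = ⌊823543/799⌋ = 1030.
Step 4: Compare |C| = 1435 to 1030: violated.
The claimed |C| lies above the Hamming bound, so no 7-ary code of length 7 with d ≥ 5 can have 1435 codewords.


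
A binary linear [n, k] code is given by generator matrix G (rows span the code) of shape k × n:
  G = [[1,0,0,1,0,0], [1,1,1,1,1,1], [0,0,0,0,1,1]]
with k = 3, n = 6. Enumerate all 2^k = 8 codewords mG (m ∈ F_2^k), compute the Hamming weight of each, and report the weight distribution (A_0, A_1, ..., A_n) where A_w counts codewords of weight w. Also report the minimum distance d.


Weight distribution: A_0 = 1, A_2 = 3, A_4 = 3, A_6 = 1. Minimum distance d = 2.

Enumerate all 2^3 = 8 messages m ∈ F_2^3.
For each, compute codeword c = mG in F_2^6, then tally its weight.
  m = 000 → c = 000000, weight = 0.
  m = 100 → c = 100100, weight = 2.
  m = 010 → c = 111111, weight = 6.
  m = 110 → c = 011011, weight = 4.
  m = 001 → c = 000011, weight = 2.
  m = 101 → c = 100111, weight = 4.
  m = 011 → c = 111100, weight = 4.
  m = 111 → c = 011000, weight = 2.
Tally weights:
  weight 0: 1 codewords.
  weight 2: 3 codewords.
  weight 4: 3 codewords.
  weight 6: 1 codewords.
Minimum distance d = smallest w > 0 with A_w > 0 = 2.
Sanity: Σ A_w = 8 = 2^3 = 8 ✓.


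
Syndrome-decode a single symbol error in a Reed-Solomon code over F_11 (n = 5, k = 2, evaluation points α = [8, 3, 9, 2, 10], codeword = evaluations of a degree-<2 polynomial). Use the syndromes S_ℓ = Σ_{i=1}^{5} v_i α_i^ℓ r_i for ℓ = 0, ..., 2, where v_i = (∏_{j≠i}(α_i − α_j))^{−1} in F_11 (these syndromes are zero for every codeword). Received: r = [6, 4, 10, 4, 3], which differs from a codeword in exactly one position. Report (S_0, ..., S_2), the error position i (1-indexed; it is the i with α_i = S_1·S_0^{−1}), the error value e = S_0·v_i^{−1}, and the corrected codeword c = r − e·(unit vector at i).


S = (4, 1, 3), error at position 2, error magnitude e = 7, c = [6, 8, 10, 4, 3].

Step 1: column multipliers v_i = (∏_{j≠i}(α_i − α_j))^{−1} mod 11.
  i = 1 (α = 8): (8−3)(8−9)(8−2)(8−10) = 5·(−1)·6·(−2) = 60 ≡ 5, so v_1 = 5^{−1} = 9 (mod 11).
  i = 2 (α = 3): (3−8)(3−9)(3−2)(3−10) = (−5)·(−6)·1·(−7) = −210 ≡ 10, so v_2 = 10^{−1} = 10 (mod 11).
  i = 3 (α = 9): (9−8)(9−3)(9−2)(9−10) = 1·6·7·(−1) = −42 ≡ 2, so v_3 = 2^{−1} = 6 (mod 11).
  i = 4 (α = 2): (2−8)(2−3)(2−9)(2−10) = (−6)·(−1)·(−7)·(−8) = 336 ≡ 6, so v_4 = 6^{−1} = 2 (mod 11).
  i = 5 (α = 10): (10−8)(10−3)(10−9)(10−2) = 2·7·1·8 = 112 ≡ 2, so v_5 = 2^{−1} = 6 (mod 11).
  v = [9, 10, 6, 2, 6].
Step 2: syndromes of r = [6, 4, 10, 4, 3] (all sums mod 11).
  S_0 = Σ v_i r_i = 9·6 + 10·4 + 6·10 + 2·4 + 6·3 = 180 ≡ 4.
  S_1 = Σ v_i α_i r_i = 9·8·6 + 10·3·4 + 6·9·10 + 2·2·4 + 6·10·3 = 1288 ≡ 1.
  α_i^2 mod 11 = [9, 9, 4, 4, 1].
  S_2 = Σ v_i α_i^2 r_i = 9·9·6 + 10·9·4 + 6·4·10 + 2·4·4 + 6·1·3 = 1136 ≡ 3.
  S = (4, 1, 3) ≠ 0, so r is not a codeword (an error is present).
Step 3: locate the error. For a single error e at position i, S_ℓ = v_i·e·α_i^ℓ, so α_err = S_1/S_0.
  S_0^{−1} = 4^{−1} = 3 (mod 11), so α_err = 1·3 = 3 ≡ 3 = α_2. Error position i = 2.
  Consistency check: S_2/S_1 = 3·1 = 3 ≡ 3 = α_err ✓ (single-error assumption holds).
Step 4: error magnitude e = S_0/v_2 = S_0·∏_{j≠2}(α_2 − α_j) = 4·10 = 40 ≡ 7 (mod 11).
Step 5: correct position 2: c_2 = r_2 − e = 4 − 7 ≡ 8 (mod 11). Hence c = [6, 8, 10, 4, 3].
  Check: interpolating c through the α_i gives m(x) = 7 + 4·x (degree < 2) with m(α_i) = c_i for every i, so c is indeed a codeword.
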